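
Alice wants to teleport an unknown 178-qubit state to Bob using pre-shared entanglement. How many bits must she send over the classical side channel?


Quantum teleportation requires 2 classical bits per qubit teleported.
178 qubit(s) -> 2 * 178 = 356 classical bits

356


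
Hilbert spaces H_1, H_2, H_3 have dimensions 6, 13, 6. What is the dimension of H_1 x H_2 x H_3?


dim(H_1 x H_2 x H_3) = 6 * 13 * 6
= 78 * 6
= 468

468


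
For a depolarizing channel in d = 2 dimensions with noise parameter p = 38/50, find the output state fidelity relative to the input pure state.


F = (1-p) + p/d
= (1 - 0.7600) + 0.7600/2
= 0.2400 + 0.3800
= 0.6200

0.6200


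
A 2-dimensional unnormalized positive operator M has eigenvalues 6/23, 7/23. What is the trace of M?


tr(M) = sum of eigenvalues
= 6/23 + 7/23
= 13/23
= 0.5652

0.5652


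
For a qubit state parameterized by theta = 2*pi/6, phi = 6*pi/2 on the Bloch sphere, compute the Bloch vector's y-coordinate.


theta = 1.0472, phi = 9.4248
r_y = sin(theta)*sin(phi) = 0.8660 * 0.0000
r_y = 0.0000

0.0000


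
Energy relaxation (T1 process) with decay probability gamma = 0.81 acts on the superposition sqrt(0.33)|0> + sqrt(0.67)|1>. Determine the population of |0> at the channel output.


For amplitude damping with parameter gamma on state sqrt(a)|0> + sqrt(b)|1>:
alpha^2 = 0.33, beta^2 = 0.67
P(|0>) = alpha^2 + gamma * beta^2
= 0.33 + 0.81 * 0.67
= 0.33 + 0.5427
= 0.8727

0.8727


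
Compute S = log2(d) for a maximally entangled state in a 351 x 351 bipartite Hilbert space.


For a maximally entangled state in d x d:
S = log2(d) = log2(351)
= 8.4553

8.4553


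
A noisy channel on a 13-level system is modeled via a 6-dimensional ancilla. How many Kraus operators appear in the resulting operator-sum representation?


Tracing out the environment in an orthonormal basis {|i>_E} gives Kraus operators K_i = <i|_E U |0>_E.
Number of Kraus operators = dim(H_env) = d_env
= 6

6


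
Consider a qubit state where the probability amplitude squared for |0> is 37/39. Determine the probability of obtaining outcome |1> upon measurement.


|alpha|^2 = 37/39 = 0.9487
|beta|^2 = 1 - 37/39 = 2/39 = 0.0513
P(|1>) = |beta|^2 = 0.0513

0.0513


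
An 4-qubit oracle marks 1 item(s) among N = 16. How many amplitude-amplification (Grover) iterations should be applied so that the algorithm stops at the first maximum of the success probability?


After j Grover iterations the success probability is P(j) = sin^2((2j+1)*theta), where sin(theta) = sqrt(k/N).
N = 2^4 = 16, k = 1
sin(theta) = sqrt(k/N) = 0.25
theta = arcsin(sqrt(k/N)) = 0.2526802551 rad
P(j) reaches its first maximum when (2j+1)*theta is as close as possible to pi/2, i.e. j = round(pi/(4*theta) - 1/2).
pi/(4*theta) - 1/2 = 2.6083
(For comparison, the common estimate pi/4 * sqrt(N/k) = 3.1416; the exact maximiser is used here.)
Optimal iterations = 3

3


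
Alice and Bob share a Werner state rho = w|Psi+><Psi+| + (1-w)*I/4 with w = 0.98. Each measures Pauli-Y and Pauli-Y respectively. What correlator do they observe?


|Psi+> = (|01> + |10>)/sqrt(2)
For the pure Bell state, <Y_A Y_B> = +1 (Bell-state Pauli correlator).
The maximally-mixed part I/4 has tr(I/4 * P tensor P) = 0 for any traceless Pauli P.
So <Y_A Y_B>_rho = w * (+1) + (1 - w) * 0
= 0.98 * (+1)
= 0.9800

0.9800


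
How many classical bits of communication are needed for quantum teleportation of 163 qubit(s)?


Quantum teleportation requires 2 classical bits per qubit teleported.
163 qubit(s) -> 2 * 163 = 326 classical bits

326


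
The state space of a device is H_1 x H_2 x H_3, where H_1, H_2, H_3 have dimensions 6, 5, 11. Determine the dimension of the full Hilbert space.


dim(H_1 x H_2 x H_3) = 6 * 5 * 11
= 30 * 11
= 330

330


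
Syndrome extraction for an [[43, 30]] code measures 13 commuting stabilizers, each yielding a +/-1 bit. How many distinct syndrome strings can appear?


Each stabilizer generator gives a binary (+1 or -1) measurement outcome.
With 13 independent generators:
Total syndromes = 2^13
= 8192

8192


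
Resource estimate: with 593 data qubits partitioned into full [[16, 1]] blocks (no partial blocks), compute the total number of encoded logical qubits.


Each code block uses 16 physical qubits for 1 logical qubit(s).
Number of complete blocks = floor(593 / 16) = 37
Logical qubits = 37 * 1
= 37

37


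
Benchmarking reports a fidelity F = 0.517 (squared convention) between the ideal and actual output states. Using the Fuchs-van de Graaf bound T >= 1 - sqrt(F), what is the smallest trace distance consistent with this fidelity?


Fuchs-van de Graaf (squared-fidelity convention): 1 - sqrt(F) <= T <= sqrt(1 - F).
Lower bound: T >= 1 - sqrt(F)
sqrt(F) = sqrt(0.517) = 0.7190
T >= 1 - 0.7190
T >= 0.2810

0.2810


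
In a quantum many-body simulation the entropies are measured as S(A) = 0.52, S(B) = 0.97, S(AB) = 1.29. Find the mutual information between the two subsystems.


I(A:B) = S(A) + S(B) - S(AB)
= 0.52 + 0.97 - 1.29
= 0.2000

0.2000


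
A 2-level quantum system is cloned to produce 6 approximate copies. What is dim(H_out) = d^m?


Output space = H^(tensor 6) where dim(H) = 2
dim = 2^6
= 4 (after 2 factors)
= 8 (after 3 factors)
= 16 (after 4 factors)
= 32 (after 5 factors)
= 64 (after 6 factors)
= 64

64


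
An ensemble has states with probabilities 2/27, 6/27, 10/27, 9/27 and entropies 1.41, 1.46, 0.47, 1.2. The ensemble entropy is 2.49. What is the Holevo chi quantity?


chi = S(rho) - sum_i p_i * S(rho_i)
Weighted entropy = 2/27 * 1.41 + 6/27 * 1.46 + 10/27 * 0.47 + 9/27 * 1.2
= 1.0030
chi = 2.49 - 1.0030
= 1.4870

1.4870


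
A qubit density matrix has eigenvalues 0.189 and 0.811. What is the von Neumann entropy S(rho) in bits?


S = -p*log2(p) - (1-p)*log2(1-p)
p = 0.1890, 1-p = 0.8110
= -0.1890 * log2(0.1890) - 0.8110 * log2(0.8110)
= -(-0.4543) - (-0.2451)
= 0.6994

0.6994


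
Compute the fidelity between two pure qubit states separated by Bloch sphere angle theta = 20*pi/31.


For states separated by angle theta on Bloch sphere:
F = cos^2(theta/2)
theta = 20*pi/31 = 2.0268
theta/2 = 1.0134
cos(theta/2) = 0.5290
F = 0.2798

0.2798


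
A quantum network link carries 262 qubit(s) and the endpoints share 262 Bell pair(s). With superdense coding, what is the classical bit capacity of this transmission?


Superdense coding allows 2 classical bits per shared entangled pair.
262 pair(s) -> 2 * 262 = 524 classical bits

524


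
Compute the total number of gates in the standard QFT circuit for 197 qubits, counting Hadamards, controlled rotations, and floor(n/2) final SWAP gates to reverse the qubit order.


Hadamard gates: 197
Controlled rotations: n*(n-1)/2 = 197*196/2 = 19306
SWAP gates: floor(n/2) = floor(197/2) = 98
Total = 197 + 19306 + 98
= 19601

19601


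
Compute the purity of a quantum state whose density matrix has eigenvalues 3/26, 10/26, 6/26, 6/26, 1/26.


tr(rho^2) = sum of eigenvalues squared
= (3/26)^2 + (10/26)^2 + (6/26)^2 + (6/26)^2 + (1/26)^2
= (9 + 100 + 36 + 36 + 1) / 676
= 182/676
= 0.2692

0.2692


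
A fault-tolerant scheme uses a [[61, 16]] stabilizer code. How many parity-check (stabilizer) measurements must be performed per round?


For an [[n,k]] stabilizer code:
Number of stabilizer generators = n - k
= 61 - 16
= 45

45


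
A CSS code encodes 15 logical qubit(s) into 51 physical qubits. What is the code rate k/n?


Code rate R = k/n
= 15/51
= 0.2941

0.2941


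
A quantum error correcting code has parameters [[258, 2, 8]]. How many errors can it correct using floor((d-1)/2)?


Code parameters: [[258, 2, 8]], distance d = 8.
Number of correctable errors = floor((d-1)/2)
= floor((8 - 1)/2)
= floor(7/2)
= 3

3


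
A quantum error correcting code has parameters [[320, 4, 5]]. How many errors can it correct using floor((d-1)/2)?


Code parameters: [[320, 4, 5]], distance d = 5.
Number of correctable errors = floor((d-1)/2)
= floor((5 - 1)/2)
= floor(4/2)
= 2

2


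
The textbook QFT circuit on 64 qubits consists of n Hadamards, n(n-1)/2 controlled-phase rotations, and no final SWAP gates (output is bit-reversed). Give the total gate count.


Hadamard gates: 64
Controlled rotations: n*(n-1)/2 = 64*63/2 = 2016
SWAP gates: 0 (omitted)
Total = 64 + 2016
= 2080

2080


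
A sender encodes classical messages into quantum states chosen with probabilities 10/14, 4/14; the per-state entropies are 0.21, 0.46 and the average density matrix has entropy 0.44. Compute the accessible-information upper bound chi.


chi = S(rho) - sum_i p_i * S(rho_i)
Weighted entropy = 10/14 * 0.21 + 4/14 * 0.46
= 0.2814
chi = 0.44 - 0.2814
= 0.1586

0.1586


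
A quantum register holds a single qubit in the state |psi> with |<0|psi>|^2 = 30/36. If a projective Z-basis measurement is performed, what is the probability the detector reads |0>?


|alpha|^2 = 30/36 = 0.8333
|beta|^2 = 1 - 30/36 = 6/36 = 0.1667
P(|0>) = |alpha|^2 = 0.8333

0.8333


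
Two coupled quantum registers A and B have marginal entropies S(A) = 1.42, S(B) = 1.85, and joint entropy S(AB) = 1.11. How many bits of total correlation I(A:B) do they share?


I(A:B) = S(A) + S(B) - S(AB)
= 1.42 + 1.85 - 1.11
= 2.1600

2.1600


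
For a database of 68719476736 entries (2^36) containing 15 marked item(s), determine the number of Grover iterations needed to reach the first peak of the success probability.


After j Grover iterations the success probability is P(j) = sin^2((2j+1)*theta), where sin(theta) = sqrt(k/N).
N = 2^36 = 68719476736, k = 15
sin(theta) = sqrt(k/N) = 1.477425898e-05
theta = arcsin(sqrt(k/N)) = 1.477425898e-05 rad
P(j) reaches its first maximum when (2j+1)*theta is as close as possible to pi/2, i.e. j = round(pi/(4*theta) - 1/2).
pi/(4*theta) - 1/2 = 53159.4023
(For comparison, the common estimate pi/4 * sqrt(N/k) = 53159.9023; the exact maximiser is used here.)
Optimal iterations = 53159

53159


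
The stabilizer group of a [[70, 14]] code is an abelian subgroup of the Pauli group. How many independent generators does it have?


For an [[n,k]] stabilizer code:
Number of stabilizer generators = n - k
= 70 - 14
= 56

56


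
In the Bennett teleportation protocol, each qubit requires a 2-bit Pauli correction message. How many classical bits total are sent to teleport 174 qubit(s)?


Quantum teleportation requires 2 classical bits per qubit teleported.
174 qubit(s) -> 2 * 174 = 348 classical bits

348


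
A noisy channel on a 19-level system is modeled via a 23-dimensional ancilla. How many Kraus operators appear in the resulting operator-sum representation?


Tracing out the environment in an orthonormal basis {|i>_E} gives Kraus operators K_i = <i|_E U |0>_E.
Number of Kraus operators = dim(H_env) = d_env
= 23

23


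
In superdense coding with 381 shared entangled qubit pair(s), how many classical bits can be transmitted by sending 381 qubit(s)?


Superdense coding allows 2 classical bits per shared entangled pair.
381 pair(s) -> 2 * 381 = 762 classical bits

762


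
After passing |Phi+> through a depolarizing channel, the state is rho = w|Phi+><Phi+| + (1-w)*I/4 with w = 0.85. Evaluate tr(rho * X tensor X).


|Phi+> = (|00> + |11>)/sqrt(2)
For the pure Bell state, <X_A X_B> = +1 (Bell-state Pauli correlator).
The maximally-mixed part I/4 has tr(I/4 * P tensor P) = 0 for any traceless Pauli P.
So <X_A X_B>_rho = w * (+1) + (1 - w) * 0
= 0.85 * (+1)
= 0.8500

0.8500


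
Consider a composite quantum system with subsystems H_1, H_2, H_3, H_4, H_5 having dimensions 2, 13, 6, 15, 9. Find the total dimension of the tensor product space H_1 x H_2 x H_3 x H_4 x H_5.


dim(H_1 x H_2 x H_3 x H_4 x H_5) = 2 * 13 * 6 * 15 * 9
= 26 * 6 * 15 * 9
= 156 * 15 * 9
= 2340 * 9
= 21060

21060


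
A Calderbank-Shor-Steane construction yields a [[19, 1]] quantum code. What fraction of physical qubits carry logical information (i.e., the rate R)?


Code rate R = k/n
= 1/19
= 0.0526

0.0526


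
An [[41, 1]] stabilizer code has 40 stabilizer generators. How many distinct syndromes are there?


Each stabilizer generator gives a binary (+1 or -1) measurement outcome.
With 40 independent generators:
Total syndromes = 2^40
= 1099511627776

1099511627776


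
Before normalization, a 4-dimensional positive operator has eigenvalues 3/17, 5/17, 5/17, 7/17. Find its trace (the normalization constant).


tr(M) = sum of eigenvalues
= 3/17 + 5/17 + 5/17 + 7/17
= 20/17
= 1.1765

1.1765


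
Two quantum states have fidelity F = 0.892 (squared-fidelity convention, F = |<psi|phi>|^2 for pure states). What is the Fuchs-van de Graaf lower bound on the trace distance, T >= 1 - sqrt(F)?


Fuchs-van de Graaf (squared-fidelity convention): 1 - sqrt(F) <= T <= sqrt(1 - F).
Lower bound: T >= 1 - sqrt(F)
sqrt(F) = sqrt(0.892) = 0.9445
T >= 1 - 0.9445
T >= 0.0555

0.0555


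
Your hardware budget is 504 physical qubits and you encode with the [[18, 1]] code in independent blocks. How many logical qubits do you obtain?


Each code block uses 18 physical qubits for 1 logical qubit(s).
Number of complete blocks = floor(504 / 18) = 28
Logical qubits = 28 * 1
= 28

28


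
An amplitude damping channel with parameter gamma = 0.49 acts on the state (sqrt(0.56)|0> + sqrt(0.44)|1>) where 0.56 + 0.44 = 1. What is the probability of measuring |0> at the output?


For amplitude damping with parameter gamma on state sqrt(a)|0> + sqrt(b)|1>:
alpha^2 = 0.56, beta^2 = 0.44
P(|0>) = alpha^2 + gamma * beta^2
= 0.56 + 0.49 * 0.44
= 0.56 + 0.2156
= 0.7756

0.7756


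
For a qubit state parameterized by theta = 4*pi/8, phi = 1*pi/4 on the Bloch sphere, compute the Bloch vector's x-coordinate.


theta = 1.5708, phi = 0.7854
r_x = sin(theta)*cos(phi) = 1.0000 * 0.7071
r_x = 0.7071

0.7071


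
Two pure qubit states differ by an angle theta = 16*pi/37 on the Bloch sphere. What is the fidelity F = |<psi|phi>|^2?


For states separated by angle theta on Bloch sphere:
F = cos^2(theta/2)
theta = 16*pi/37 = 1.3585
theta/2 = 0.6793
cos(theta/2) = 0.7780
F = 0.6053

0.6053


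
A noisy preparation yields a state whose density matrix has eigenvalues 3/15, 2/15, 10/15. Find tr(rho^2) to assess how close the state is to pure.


tr(rho^2) = sum of eigenvalues squared
= (3/15)^2 + (2/15)^2 + (10/15)^2
= (9 + 4 + 100) / 225
= 113/225
= 0.5022

0.5022


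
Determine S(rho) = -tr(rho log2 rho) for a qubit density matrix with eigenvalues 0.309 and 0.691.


S = -p*log2(p) - (1-p)*log2(1-p)
p = 0.3090, 1-p = 0.6910
= -0.3090 * log2(0.3090) - 0.6910 * log2(0.6910)
= -(-0.5235) - (-0.3685)
= 0.8920

0.8920


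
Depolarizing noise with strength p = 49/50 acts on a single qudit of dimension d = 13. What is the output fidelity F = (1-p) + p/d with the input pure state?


F = (1-p) + p/d
= (1 - 0.9800) + 0.9800/13
= 0.0200 + 0.0754
= 0.0954

0.0954


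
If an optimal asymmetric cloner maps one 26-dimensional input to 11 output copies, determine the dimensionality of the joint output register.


Output space = H^(tensor 11) where dim(H) = 26
dim = 26^11
= 676 (after 2 factors)
= 17576 (after 3 factors)
= 456976 (after 4 factors)
= 11881376 (after 5 factors)
= 308915776 (after 6 factors)
= 8031810176 (after 7 factors)
= 208827064576 (after 8 factors)
= 5429503678976 (after 9 factors)
= 141167095653376 (after 10 factors)
= 3670344486987776 (after 11 factors)
= 3670344486987776

3670344486987776


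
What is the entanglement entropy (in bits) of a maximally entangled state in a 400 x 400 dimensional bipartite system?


For a maximally entangled state in d x d:
S = log2(d) = log2(400)
= 8.6439

8.6439


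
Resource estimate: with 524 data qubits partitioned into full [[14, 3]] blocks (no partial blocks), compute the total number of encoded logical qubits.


Each code block uses 14 physical qubits for 3 logical qubit(s).
Number of complete blocks = floor(524 / 14) = 37
Logical qubits = 37 * 3
= 111

111


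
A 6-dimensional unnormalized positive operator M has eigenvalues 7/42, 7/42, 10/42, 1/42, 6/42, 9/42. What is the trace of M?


tr(M) = sum of eigenvalues
= 7/42 + 7/42 + 10/42 + 1/42 + 6/42 + 9/42
= 40/42
= 0.9524

0.9524


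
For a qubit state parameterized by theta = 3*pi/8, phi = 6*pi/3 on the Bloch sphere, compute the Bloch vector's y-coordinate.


theta = 1.1781, phi = 6.2832
r_y = sin(theta)*sin(phi) = 0.9239 * 0.0000
r_y = 0.0000

0.0000


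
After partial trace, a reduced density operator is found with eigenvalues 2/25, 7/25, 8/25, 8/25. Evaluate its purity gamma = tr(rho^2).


tr(rho^2) = sum of eigenvalues squared
= (2/25)^2 + (7/25)^2 + (8/25)^2 + (8/25)^2
= (4 + 49 + 64 + 64) / 625
= 181/625
= 0.2896

0.2896


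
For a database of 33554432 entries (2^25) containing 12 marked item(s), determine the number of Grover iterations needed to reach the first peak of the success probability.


After j Grover iterations the success probability is P(j) = sin^2((2j+1)*theta), where sin(theta) = sqrt(k/N).
N = 2^25 = 33554432, k = 12
sin(theta) = sqrt(k/N) = 0.0005980199567
theta = arcsin(sqrt(k/N)) = 0.0005980199924 rad
P(j) reaches its first maximum when (2j+1)*theta is as close as possible to pi/2, i.e. j = round(pi/(4*theta) - 1/2).
pi/(4*theta) - 1/2 = 1312.8309
(For comparison, the common estimate pi/4 * sqrt(N/k) = 1313.3310; the exact maximiser is used here.)
Optimal iterations = 1313

1313


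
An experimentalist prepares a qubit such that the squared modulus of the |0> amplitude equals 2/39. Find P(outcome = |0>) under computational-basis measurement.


|alpha|^2 = 2/39 = 0.0513
|beta|^2 = 1 - 2/39 = 37/39 = 0.9487
P(|0>) = |alpha|^2 = 0.0513

0.0513


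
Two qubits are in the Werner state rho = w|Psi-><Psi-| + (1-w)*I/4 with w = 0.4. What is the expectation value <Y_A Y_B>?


|Psi-> = (|01> - |10>)/sqrt(2)
For the pure Bell state, <Y_A Y_B> = -1 (Bell-state Pauli correlator).
The maximally-mixed part I/4 has tr(I/4 * P tensor P) = 0 for any traceless Pauli P.
So <Y_A Y_B>_rho = w * (-1) + (1 - w) * 0
= 0.4 * (-1)
= -0.4000

-0.4000


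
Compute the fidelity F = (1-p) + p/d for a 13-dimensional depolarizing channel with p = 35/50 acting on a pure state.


F = (1-p) + p/d
= (1 - 0.7000) + 0.7000/13
= 0.3000 + 0.0538
= 0.3538

0.3538


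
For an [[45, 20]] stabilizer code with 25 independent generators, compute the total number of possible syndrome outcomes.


Each stabilizer generator gives a binary (+1 or -1) measurement outcome.
With 25 independent generators:
Total syndromes = 2^25
= 33554432

33554432


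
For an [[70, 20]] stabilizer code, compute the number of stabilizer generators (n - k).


For an [[n,k]] stabilizer code:
Number of stabilizer generators = n - k
= 70 - 20
= 50

50


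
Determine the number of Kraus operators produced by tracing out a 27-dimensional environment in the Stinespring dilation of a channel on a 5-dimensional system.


Tracing out the environment in an orthonormal basis {|i>_E} gives Kraus operators K_i = <i|_E U |0>_E.
Number of Kraus operators = dim(H_env) = d_env
= 27

27


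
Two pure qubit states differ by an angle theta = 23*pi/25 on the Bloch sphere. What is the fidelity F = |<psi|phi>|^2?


For states separated by angle theta on Bloch sphere:
F = cos^2(theta/2)
theta = 23*pi/25 = 2.8903
theta/2 = 1.4451
cos(theta/2) = 0.1253
F = 0.0157

0.0157


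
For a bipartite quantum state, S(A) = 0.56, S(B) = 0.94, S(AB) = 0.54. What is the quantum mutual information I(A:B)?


I(A:B) = S(A) + S(B) - S(AB)
= 0.56 + 0.94 - 0.54
= 0.9600

0.9600


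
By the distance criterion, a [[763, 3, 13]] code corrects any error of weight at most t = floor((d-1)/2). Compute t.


Code parameters: [[763, 3, 13]], distance d = 13.
Number of correctable errors = floor((d-1)/2)
= floor((13 - 1)/2)
= floor(12/2)
= 6

6


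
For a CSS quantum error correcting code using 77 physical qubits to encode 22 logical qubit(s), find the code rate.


Code rate R = k/n
= 22/77
= 0.2857

0.2857


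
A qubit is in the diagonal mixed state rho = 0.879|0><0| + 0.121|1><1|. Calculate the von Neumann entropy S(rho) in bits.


S = -p*log2(p) - (1-p)*log2(1-p)
p = 0.8790, 1-p = 0.1210
= -0.8790 * log2(0.8790) - 0.1210 * log2(0.1210)
= -(-0.1636) - (-0.3687)
= 0.5322

0.5322


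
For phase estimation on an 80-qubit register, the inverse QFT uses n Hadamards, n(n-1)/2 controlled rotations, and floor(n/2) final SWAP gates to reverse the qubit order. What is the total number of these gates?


Hadamard gates: 80
Controlled rotations: n*(n-1)/2 = 80*79/2 = 3160
SWAP gates: floor(n/2) = floor(80/2) = 40
Total = 80 + 3160 + 40
= 3280

3280


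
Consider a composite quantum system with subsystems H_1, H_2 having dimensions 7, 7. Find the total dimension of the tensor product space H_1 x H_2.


dim(H_1 x H_2) = 7 * 7
= 49

49


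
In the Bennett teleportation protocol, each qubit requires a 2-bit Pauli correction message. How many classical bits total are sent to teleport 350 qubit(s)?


Quantum teleportation requires 2 classical bits per qubit teleported.
350 qubit(s) -> 2 * 350 = 700 classical bits

700


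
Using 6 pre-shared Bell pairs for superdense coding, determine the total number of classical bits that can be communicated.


Superdense coding allows 2 classical bits per shared entangled pair.
6 pair(s) -> 2 * 6 = 12 classical bits

12


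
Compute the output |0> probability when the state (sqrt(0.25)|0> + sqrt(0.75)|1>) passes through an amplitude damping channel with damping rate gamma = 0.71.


For amplitude damping with parameter gamma on state sqrt(a)|0> + sqrt(b)|1>:
alpha^2 = 0.25, beta^2 = 0.75
P(|0>) = alpha^2 + gamma * beta^2
= 0.25 + 0.71 * 0.75
= 0.25 + 0.5325
= 0.7825

0.7825


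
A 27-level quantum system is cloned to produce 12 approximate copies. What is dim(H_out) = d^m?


Output space = H^(tensor 12) where dim(H) = 27
dim = 27^12
= 729 (after 2 factors)
= 19683 (after 3 factors)
= 531441 (after 4 factors)
= 14348907 (after 5 factors)
= 387420489 (after 6 factors)
= 10460353203 (after 7 factors)
= 282429536481 (after 8 factors)
= 7625597484987 (after 9 factors)
= 205891132094649 (after 10 factors)
= 5559060566555523 (after 11 factors)
= 150094635296999121 (after 12 factors)
= 150094635296999121

150094635296999121


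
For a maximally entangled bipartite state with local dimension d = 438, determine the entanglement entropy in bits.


For a maximally entangled state in d x d:
S = log2(d) = log2(438)
= 8.7748

8.7748


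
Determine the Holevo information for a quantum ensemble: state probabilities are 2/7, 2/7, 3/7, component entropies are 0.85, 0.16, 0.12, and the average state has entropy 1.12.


chi = S(rho) - sum_i p_i * S(rho_i)
Weighted entropy = 2/7 * 0.85 + 2/7 * 0.16 + 3/7 * 0.12
= 0.3400
chi = 1.12 - 0.3400
= 0.7800

0.7800


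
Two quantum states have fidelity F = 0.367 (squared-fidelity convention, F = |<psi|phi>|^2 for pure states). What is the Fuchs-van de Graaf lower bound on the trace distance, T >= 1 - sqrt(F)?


Fuchs-van de Graaf (squared-fidelity convention): 1 - sqrt(F) <= T <= sqrt(1 - F).
Lower bound: T >= 1 - sqrt(F)
sqrt(F) = sqrt(0.367) = 0.6058
T >= 1 - 0.6058
T >= 0.3942

0.3942


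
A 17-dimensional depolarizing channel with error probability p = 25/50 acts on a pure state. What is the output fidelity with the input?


F = (1-p) + p/d
= (1 - 0.5000) + 0.5000/17
= 0.5000 + 0.0294
= 0.5294

0.5294


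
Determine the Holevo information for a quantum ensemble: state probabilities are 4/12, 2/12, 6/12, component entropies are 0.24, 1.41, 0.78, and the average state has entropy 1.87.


chi = S(rho) - sum_i p_i * S(rho_i)
Weighted entropy = 4/12 * 0.24 + 2/12 * 1.41 + 6/12 * 0.78
= 0.7050
chi = 1.87 - 0.7050
= 1.1650

1.1650


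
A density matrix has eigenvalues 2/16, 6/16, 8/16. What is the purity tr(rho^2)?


tr(rho^2) = sum of eigenvalues squared
= (2/16)^2 + (6/16)^2 + (8/16)^2
= (4 + 36 + 64) / 256
= 104/256
= 0.4062

0.4062


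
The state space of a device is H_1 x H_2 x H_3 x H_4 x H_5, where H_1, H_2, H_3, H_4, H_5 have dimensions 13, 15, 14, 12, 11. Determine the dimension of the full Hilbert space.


dim(H_1 x H_2 x H_3 x H_4 x H_5) = 13 * 15 * 14 * 12 * 11
= 195 * 14 * 12 * 11
= 2730 * 12 * 11
= 32760 * 11
= 360360

360360


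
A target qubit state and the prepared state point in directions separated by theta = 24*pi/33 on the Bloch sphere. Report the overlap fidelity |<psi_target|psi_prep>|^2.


For states separated by angle theta on Bloch sphere:
F = cos^2(theta/2)
theta = 24*pi/33 = 2.2848
theta/2 = 1.1424
cos(theta/2) = 0.4154
F = 0.1726

0.1726


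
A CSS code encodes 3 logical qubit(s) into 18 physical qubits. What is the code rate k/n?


Code rate R = k/n
= 3/18
= 0.1667

0.1667


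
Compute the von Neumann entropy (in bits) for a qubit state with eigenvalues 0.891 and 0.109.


S = -p*log2(p) - (1-p)*log2(1-p)
p = 0.8910, 1-p = 0.1090
= -0.8910 * log2(0.8910) - 0.1090 * log2(0.1090)
= -(-0.1484) - (-0.3485)
= 0.4969

0.4969


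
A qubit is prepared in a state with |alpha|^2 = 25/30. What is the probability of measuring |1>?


|alpha|^2 = 25/30 = 0.8333
|beta|^2 = 1 - 25/30 = 5/30 = 0.1667
P(|1>) = |beta|^2 = 0.1667

0.1667


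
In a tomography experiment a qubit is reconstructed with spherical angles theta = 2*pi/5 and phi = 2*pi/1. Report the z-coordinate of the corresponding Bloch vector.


theta = 1.2566, phi = 6.2832
r_z = cos(theta) = 0.3090

0.3090


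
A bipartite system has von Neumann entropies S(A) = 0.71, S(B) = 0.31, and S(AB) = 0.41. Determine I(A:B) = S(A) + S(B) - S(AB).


I(A:B) = S(A) + S(B) - S(AB)
= 0.71 + 0.31 - 0.41
= 0.6100

0.6100


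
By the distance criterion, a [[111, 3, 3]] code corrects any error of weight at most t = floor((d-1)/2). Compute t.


Code parameters: [[111, 3, 3]], distance d = 3.
Number of correctable errors = floor((d-1)/2)
= floor((3 - 1)/2)
= floor(2/2)
= 1

1


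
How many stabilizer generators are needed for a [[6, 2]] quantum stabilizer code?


For an [[n,k]] stabilizer code:
Number of stabilizer generators = n - k
= 6 - 2
= 4

4


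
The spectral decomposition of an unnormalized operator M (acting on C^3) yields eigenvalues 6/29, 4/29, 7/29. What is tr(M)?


tr(M) = sum of eigenvalues
= 6/29 + 4/29 + 7/29
= 17/29
= 0.5862

0.5862


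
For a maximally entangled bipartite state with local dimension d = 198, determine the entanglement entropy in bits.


For a maximally entangled state in d x d:
S = log2(d) = log2(198)
= 7.6294

7.6294


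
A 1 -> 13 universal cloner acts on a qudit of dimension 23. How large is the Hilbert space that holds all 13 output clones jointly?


Output space = H^(tensor 13) where dim(H) = 23
dim = 23^13
= 529 (after 2 factors)
= 12167 (after 3 factors)
= 279841 (after 4 factors)
= 6436343 (after 5 factors)
= 148035889 (after 6 factors)
= 3404825447 (after 7 factors)
= 78310985281 (after 8 factors)
= 1801152661463 (after 9 factors)
= 41426511213649 (after 10 factors)
= 952809757913927 (after 11 factors)
= 21914624432020321 (after 12 factors)
= 504036361936467383 (after 13 factors)
= 504036361936467383

504036361936467383


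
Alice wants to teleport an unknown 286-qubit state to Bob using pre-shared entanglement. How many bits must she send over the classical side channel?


Quantum teleportation requires 2 classical bits per qubit teleported.
286 qubit(s) -> 2 * 286 = 572 classical bits

572


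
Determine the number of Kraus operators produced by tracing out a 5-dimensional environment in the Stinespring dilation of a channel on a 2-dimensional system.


Tracing out the environment in an orthonormal basis {|i>_E} gives Kraus operators K_i = <i|_E U |0>_E.
Number of Kraus operators = dim(H_env) = d_env
= 5

5


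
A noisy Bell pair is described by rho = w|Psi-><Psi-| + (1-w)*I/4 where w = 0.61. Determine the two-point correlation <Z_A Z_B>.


|Psi-> = (|01> - |10>)/sqrt(2)
For the pure Bell state, <Z_A Z_B> = -1 (Bell-state Pauli correlator).
The maximally-mixed part I/4 has tr(I/4 * P tensor P) = 0 for any traceless Pauli P.
So <Z_A Z_B>_rho = w * (-1) + (1 - w) * 0
= 0.61 * (-1)
= -0.6100

-0.6100


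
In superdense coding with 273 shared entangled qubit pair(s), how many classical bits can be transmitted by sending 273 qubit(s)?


Superdense coding allows 2 classical bits per shared entangled pair.
273 pair(s) -> 2 * 273 = 546 classical bits

546


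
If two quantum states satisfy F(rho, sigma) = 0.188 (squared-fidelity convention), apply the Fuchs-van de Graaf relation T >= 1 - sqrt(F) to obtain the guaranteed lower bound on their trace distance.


Fuchs-van de Graaf (squared-fidelity convention): 1 - sqrt(F) <= T <= sqrt(1 - F).
Lower bound: T >= 1 - sqrt(F)
sqrt(F) = sqrt(0.188) = 0.4336
T >= 1 - 0.4336
T >= 0.5664

0.5664


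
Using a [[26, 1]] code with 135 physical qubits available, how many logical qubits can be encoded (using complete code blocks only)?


Each code block uses 26 physical qubits for 1 logical qubit(s).
Number of complete blocks = floor(135 / 26) = 5
Logical qubits = 5 * 1
= 5

5


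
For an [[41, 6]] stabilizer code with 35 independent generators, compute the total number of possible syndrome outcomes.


Each stabilizer generator gives a binary (+1 or -1) measurement outcome.
With 35 independent generators:
Total syndromes = 2^35
= 34359738368

34359738368


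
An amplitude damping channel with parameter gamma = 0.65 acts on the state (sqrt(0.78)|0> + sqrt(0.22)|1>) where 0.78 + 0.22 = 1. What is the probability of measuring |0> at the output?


For amplitude damping with parameter gamma on state sqrt(a)|0> + sqrt(b)|1>:
alpha^2 = 0.78, beta^2 = 0.22
P(|0>) = alpha^2 + gamma * beta^2
= 0.78 + 0.65 * 0.22
= 0.78 + 0.1430
= 0.9230

0.9230


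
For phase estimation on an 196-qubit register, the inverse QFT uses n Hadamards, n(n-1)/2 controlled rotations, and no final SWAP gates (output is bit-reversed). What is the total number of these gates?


Hadamard gates: 196
Controlled rotations: n*(n-1)/2 = 196*195/2 = 19110
SWAP gates: 0 (omitted)
Total = 196 + 19110
= 19306

19306


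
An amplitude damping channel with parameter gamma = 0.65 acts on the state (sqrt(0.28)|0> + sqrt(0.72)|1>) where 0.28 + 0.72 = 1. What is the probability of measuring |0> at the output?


For amplitude damping with parameter gamma on state sqrt(a)|0> + sqrt(b)|1>:
alpha^2 = 0.28, beta^2 = 0.72
P(|0>) = alpha^2 + gamma * beta^2
= 0.28 + 0.65 * 0.72
= 0.28 + 0.4680
= 0.7480

0.7480


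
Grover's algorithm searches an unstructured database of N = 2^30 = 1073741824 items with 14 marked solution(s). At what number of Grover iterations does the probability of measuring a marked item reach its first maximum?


After j Grover iterations the success probability is P(j) = sin^2((2j+1)*theta), where sin(theta) = sqrt(k/N).
N = 2^30 = 1073741824, k = 14
sin(theta) = sqrt(k/N) = 0.0001141863216
theta = arcsin(sqrt(k/N)) = 0.0001141863219 rad
P(j) reaches its first maximum when (2j+1)*theta is as close as possible to pi/2, i.e. j = round(pi/(4*theta) - 1/2).
pi/(4*theta) - 1/2 = 6877.7158
(For comparison, the common estimate pi/4 * sqrt(N/k) = 6878.2158; the exact maximiser is used here.)
Optimal iterations = 6878

6878


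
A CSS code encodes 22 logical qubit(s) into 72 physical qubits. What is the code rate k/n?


Code rate R = k/n
= 22/72
= 0.3056

0.3056


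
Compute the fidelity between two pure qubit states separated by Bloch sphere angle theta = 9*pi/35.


For states separated by angle theta on Bloch sphere:
F = cos^2(theta/2)
theta = 9*pi/35 = 0.8078
theta/2 = 0.4039
cos(theta/2) = 0.9195
F = 0.8455

0.8455


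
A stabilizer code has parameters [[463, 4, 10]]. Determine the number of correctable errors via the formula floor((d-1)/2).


Code parameters: [[463, 4, 10]], distance d = 10.
Number of correctable errors = floor((d-1)/2)
= floor((10 - 1)/2)
= floor(9/2)
= 4

4


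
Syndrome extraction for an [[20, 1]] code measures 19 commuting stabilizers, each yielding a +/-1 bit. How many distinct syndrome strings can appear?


Each stabilizer generator gives a binary (+1 or -1) measurement outcome.
With 19 independent generators:
Total syndromes = 2^19
= 524288

524288


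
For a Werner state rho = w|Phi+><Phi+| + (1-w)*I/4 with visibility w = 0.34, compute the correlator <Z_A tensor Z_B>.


|Phi+> = (|00> + |11>)/sqrt(2)
For the pure Bell state, <Z_A Z_B> = +1 (Bell-state Pauli correlator).
The maximally-mixed part I/4 has tr(I/4 * P tensor P) = 0 for any traceless Pauli P.
So <Z_A Z_B>_rho = w * (+1) + (1 - w) * 0
= 0.34 * (+1)
= 0.3400

0.3400


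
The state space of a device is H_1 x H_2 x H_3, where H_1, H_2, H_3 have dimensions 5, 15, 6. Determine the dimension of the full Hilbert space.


dim(H_1 x H_2 x H_3) = 5 * 15 * 6
= 75 * 6
= 450

450


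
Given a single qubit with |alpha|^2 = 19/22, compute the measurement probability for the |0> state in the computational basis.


|alpha|^2 = 19/22 = 0.8636
|beta|^2 = 1 - 19/22 = 3/22 = 0.1364
P(|0>) = |alpha|^2 = 0.8636

0.8636


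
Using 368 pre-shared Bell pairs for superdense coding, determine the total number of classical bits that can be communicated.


Superdense coding allows 2 classical bits per shared entangled pair.
368 pair(s) -> 2 * 368 = 736 classical bits

736


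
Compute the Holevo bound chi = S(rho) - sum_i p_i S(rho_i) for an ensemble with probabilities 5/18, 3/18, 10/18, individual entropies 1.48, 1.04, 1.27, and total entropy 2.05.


chi = S(rho) - sum_i p_i * S(rho_i)
Weighted entropy = 5/18 * 1.48 + 3/18 * 1.04 + 10/18 * 1.27
= 1.2900
chi = 2.05 - 1.2900
= 0.7600

0.7600


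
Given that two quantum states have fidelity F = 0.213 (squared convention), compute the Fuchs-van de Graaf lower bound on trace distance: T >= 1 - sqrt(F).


Fuchs-van de Graaf (squared-fidelity convention): 1 - sqrt(F) <= T <= sqrt(1 - F).
Lower bound: T >= 1 - sqrt(F)
sqrt(F) = sqrt(0.213) = 0.4615
T >= 1 - 0.4615
T >= 0.5385

0.5385


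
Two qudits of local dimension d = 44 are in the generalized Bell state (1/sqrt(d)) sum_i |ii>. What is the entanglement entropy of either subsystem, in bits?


For a maximally entangled state in d x d:
S = log2(d) = log2(44)
= 5.4594

5.4594


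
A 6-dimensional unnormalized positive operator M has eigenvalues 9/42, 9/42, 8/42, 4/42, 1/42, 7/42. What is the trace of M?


tr(M) = sum of eigenvalues
= 9/42 + 9/42 + 8/42 + 4/42 + 1/42 + 7/42
= 38/42
= 0.9048

0.9048


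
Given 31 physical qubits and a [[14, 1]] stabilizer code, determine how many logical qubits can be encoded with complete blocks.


Each code block uses 14 physical qubits for 1 logical qubit(s).
Number of complete blocks = floor(31 / 14) = 2
Logical qubits = 2 * 1
= 2

2


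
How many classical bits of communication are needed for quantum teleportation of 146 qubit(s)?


Quantum teleportation requires 2 classical bits per qubit teleported.
146 qubit(s) -> 2 * 146 = 292 classical bits

292


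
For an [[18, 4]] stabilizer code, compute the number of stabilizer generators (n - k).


For an [[n,k]] stabilizer code:
Number of stabilizer generators = n - k
= 18 - 4
= 14

14


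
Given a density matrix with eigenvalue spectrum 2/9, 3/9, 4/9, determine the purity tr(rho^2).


tr(rho^2) = sum of eigenvalues squared
= (2/9)^2 + (3/9)^2 + (4/9)^2
= (4 + 9 + 16) / 81
= 29/81
= 0.3580

0.3580


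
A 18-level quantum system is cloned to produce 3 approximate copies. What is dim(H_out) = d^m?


Output space = H^(tensor 3) where dim(H) = 18
dim = 18^3
= 324 (after 2 factors)
= 5832 (after 3 factors)
= 5832

5832


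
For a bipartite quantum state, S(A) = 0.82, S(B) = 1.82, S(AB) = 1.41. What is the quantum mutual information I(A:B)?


I(A:B) = S(A) + S(B) - S(AB)
= 0.82 + 1.82 - 1.41
= 1.2300

1.2300


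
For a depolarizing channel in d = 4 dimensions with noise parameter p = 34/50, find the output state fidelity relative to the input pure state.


F = (1-p) + p/d
= (1 - 0.6800) + 0.6800/4
= 0.3200 + 0.1700
= 0.4900

0.4900


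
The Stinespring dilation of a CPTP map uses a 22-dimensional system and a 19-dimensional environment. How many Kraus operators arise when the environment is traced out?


Tracing out the environment in an orthonormal basis {|i>_E} gives Kraus operators K_i = <i|_E U |0>_E.
Number of Kraus operators = dim(H_env) = d_env
= 19

19


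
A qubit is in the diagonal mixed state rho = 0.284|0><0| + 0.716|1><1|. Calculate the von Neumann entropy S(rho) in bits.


S = -p*log2(p) - (1-p)*log2(1-p)
p = 0.2840, 1-p = 0.7160
= -0.2840 * log2(0.2840) - 0.7160 * log2(0.7160)
= -(-0.5158) - (-0.3451)
= 0.8608

0.8608


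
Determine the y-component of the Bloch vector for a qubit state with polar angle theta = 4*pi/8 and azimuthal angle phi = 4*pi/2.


theta = 1.5708, phi = 6.2832
r_y = sin(theta)*sin(phi) = 1.0000 * 0.0000
r_y = 0.0000

0.0000


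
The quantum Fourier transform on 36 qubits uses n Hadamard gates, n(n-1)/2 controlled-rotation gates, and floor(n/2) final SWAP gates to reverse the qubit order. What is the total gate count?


Hadamard gates: 36
Controlled rotations: n*(n-1)/2 = 36*35/2 = 630
SWAP gates: floor(n/2) = floor(36/2) = 18
Total = 36 + 630 + 18
= 684

684


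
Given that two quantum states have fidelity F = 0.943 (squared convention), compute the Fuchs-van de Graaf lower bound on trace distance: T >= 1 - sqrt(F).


Fuchs-van de Graaf (squared-fidelity convention): 1 - sqrt(F) <= T <= sqrt(1 - F).
Lower bound: T >= 1 - sqrt(F)
sqrt(F) = sqrt(0.943) = 0.9711
T >= 1 - 0.9711
T >= 0.0289

0.0289


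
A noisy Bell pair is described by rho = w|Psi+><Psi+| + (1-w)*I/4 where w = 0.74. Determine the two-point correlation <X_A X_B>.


|Psi+> = (|01> + |10>)/sqrt(2)
For the pure Bell state, <X_A X_B> = +1 (Bell-state Pauli correlator).
The maximally-mixed part I/4 has tr(I/4 * P tensor P) = 0 for any traceless Pauli P.
So <X_A X_B>_rho = w * (+1) + (1 - w) * 0
= 0.74 * (+1)
= 0.7400

0.7400


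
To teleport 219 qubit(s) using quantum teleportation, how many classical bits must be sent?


Quantum teleportation requires 2 classical bits per qubit teleported.
219 qubit(s) -> 2 * 219 = 438 classical bits

438


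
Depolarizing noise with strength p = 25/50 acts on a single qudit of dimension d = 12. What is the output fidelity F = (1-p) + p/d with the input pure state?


F = (1-p) + p/d
= (1 - 0.5000) + 0.5000/12
= 0.5000 + 0.0417
= 0.5417

0.5417


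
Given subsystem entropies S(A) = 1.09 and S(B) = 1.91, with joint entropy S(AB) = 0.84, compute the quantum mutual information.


I(A:B) = S(A) + S(B) - S(AB)
= 1.09 + 1.91 - 0.84
= 2.1600

2.1600


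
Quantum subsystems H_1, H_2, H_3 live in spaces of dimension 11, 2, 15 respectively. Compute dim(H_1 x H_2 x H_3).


dim(H_1 x H_2 x H_3) = 11 * 2 * 15
= 22 * 15
= 330

330


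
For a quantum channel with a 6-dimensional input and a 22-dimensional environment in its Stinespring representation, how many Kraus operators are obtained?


Tracing out the environment in an orthonormal basis {|i>_E} gives Kraus operators K_i = <i|_E U |0>_E.
Number of Kraus operators = dim(H_env) = d_env
= 22

22


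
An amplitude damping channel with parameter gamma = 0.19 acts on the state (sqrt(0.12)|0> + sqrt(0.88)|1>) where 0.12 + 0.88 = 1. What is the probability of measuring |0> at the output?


For amplitude damping with parameter gamma on state sqrt(a)|0> + sqrt(b)|1>:
alpha^2 = 0.12, beta^2 = 0.88
P(|0>) = alpha^2 + gamma * beta^2
= 0.12 + 0.19 * 0.88
= 0.12 + 0.1672
= 0.2872

0.2872


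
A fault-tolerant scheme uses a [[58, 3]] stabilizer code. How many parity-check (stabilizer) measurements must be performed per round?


For an [[n,k]] stabilizer code:
Number of stabilizer generators = n - k
= 58 - 3
= 55

55
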